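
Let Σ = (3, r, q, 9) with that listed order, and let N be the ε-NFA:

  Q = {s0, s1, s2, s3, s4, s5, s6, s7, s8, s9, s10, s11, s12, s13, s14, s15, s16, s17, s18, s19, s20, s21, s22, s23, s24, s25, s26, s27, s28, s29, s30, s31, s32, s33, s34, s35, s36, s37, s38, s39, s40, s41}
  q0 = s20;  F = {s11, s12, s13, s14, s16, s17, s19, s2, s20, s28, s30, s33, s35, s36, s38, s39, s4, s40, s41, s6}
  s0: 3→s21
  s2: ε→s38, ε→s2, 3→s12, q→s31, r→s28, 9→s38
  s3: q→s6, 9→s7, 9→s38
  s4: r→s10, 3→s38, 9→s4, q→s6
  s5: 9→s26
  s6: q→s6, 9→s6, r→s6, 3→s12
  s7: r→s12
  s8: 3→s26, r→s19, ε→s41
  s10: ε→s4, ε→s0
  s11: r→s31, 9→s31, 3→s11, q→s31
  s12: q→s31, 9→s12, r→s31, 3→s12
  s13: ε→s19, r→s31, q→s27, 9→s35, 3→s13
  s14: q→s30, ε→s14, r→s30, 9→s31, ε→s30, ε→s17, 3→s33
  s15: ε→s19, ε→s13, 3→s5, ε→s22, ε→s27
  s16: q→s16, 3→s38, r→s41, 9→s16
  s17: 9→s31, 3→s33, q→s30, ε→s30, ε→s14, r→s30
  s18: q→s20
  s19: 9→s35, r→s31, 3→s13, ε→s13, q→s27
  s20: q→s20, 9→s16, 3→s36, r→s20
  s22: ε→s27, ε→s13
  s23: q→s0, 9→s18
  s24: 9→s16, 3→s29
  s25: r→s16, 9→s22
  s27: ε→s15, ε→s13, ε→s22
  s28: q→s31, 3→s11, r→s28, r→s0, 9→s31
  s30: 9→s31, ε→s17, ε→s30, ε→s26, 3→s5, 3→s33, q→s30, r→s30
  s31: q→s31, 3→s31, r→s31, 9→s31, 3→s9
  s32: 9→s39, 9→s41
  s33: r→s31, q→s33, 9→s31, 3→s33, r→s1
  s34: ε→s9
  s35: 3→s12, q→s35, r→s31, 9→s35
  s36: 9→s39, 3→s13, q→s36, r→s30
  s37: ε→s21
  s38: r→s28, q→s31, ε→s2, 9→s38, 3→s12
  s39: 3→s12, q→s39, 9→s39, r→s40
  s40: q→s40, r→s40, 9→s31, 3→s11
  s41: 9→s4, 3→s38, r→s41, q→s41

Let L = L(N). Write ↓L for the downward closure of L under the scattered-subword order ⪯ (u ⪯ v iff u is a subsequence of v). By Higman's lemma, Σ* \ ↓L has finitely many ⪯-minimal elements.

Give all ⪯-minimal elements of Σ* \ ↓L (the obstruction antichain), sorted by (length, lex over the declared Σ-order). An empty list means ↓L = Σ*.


min(Σ*\↓L) = [33r, 3r9, 93q, 9r9q3r].

|Q|=42, |F|=20, |δ|=133 (27 ε).
min D↑ (17 st, q0=0, F={8}): 0:3→1,r→0,q→0,9→2 1:3→3,r→4,q→1,9→5 2:3→6,r→7,q→2,9→2 3:3→3,r→8,q→3,9→9 4:3→10,r→4,q→4,9→8 5:3→11,r→12,q→5,9→5 6:3→11,r→13,q→8,9→6 7:3→6,r→7,q→7,9→14 8:3→8,r→8,q→8,9→8 9:3→11,r→8,q→9,9→9 10:3→10,r→8,q→10,9→8 11:3→11,r→8,q→8,9→11 12:3→15,r→12,q→12,9→8 13:3→15,r→13,q→8,9→8 14:3→6,r→14,q→16,9→14 15:3→15,r→8,q→8,9→8 16:3→11,r→16,q→16,9→16 [Hopcroft].
'33r': |S_i|=[31, 25, 15, 3] end={s1,s31,s9} ∉↓L; 3/3 single-dels accept.
'3r9': |S_i|=[31, 25, 14, 3] end={s26,s31,s9} — reject; 3/3 del acc.
'93q': run [31, 18, 9, 2] end={s31,s9} rej; 3/3 del acc.
'9r9q3r': N↓-sim [31, 18, 14, 12, 4, 3, 2] end={s31,s9} — reject; 6/6 del acc.
4 obstructions.


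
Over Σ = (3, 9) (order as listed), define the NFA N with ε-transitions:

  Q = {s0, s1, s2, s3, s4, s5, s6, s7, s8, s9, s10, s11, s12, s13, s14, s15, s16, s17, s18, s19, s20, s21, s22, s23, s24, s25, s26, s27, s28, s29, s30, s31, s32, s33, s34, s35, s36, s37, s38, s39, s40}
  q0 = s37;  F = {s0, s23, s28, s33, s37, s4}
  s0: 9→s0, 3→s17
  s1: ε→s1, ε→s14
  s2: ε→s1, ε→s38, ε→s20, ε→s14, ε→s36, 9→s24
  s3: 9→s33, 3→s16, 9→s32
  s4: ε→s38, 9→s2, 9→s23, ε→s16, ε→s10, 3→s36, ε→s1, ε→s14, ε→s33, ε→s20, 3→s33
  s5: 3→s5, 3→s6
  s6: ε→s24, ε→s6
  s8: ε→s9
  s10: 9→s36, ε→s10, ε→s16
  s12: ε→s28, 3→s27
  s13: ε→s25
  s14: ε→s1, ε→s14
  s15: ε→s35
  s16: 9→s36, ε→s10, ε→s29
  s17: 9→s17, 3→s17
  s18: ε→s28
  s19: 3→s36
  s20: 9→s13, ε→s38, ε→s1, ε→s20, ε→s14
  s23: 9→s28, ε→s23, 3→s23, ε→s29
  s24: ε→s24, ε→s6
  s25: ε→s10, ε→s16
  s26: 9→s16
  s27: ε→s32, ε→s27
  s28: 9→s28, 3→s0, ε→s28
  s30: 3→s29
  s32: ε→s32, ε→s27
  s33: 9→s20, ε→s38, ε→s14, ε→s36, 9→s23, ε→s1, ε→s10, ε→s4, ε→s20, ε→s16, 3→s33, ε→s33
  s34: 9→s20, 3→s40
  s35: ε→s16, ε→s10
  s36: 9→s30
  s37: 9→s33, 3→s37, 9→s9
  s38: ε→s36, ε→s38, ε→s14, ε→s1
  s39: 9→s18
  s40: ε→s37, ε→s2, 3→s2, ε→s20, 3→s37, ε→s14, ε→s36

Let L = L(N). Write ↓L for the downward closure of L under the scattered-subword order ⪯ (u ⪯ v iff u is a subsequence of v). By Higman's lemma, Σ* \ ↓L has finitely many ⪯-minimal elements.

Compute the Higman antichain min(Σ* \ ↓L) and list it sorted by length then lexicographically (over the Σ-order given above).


A = [99933].

|Q|=41, |F|=6, |δ|=99 (62 ε).
min D↑ (6 st, q0=0, F={5}): 0:3→0,9→1 1:3→1,9→2 2:3→2,9→3 3:3→4,9→3 4:3→5,9→4 5:3→5,9→5.
'99933': |S_i|=[22, 21, 18, 12, 3, 1] end={s17} — reject; 5/5 single-dels accept.
1 minimals (antichain).


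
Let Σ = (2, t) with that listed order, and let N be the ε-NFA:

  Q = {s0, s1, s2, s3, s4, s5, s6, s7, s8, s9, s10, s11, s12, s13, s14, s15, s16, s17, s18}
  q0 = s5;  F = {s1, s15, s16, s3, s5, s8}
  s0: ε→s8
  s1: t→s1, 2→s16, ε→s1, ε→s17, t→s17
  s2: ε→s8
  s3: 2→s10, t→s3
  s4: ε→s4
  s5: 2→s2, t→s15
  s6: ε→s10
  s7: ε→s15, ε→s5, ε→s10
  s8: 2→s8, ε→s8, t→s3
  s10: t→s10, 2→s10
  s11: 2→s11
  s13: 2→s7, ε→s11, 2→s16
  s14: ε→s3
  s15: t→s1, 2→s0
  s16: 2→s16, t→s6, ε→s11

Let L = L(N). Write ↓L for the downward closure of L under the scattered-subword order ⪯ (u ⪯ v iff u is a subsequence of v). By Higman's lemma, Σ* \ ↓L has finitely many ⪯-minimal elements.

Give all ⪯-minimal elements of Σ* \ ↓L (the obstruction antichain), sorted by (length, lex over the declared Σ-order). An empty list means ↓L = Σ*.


|Q|=19, |F|=6, |δ|=31 (13 ε).
min D↑ (7 st, q0=0, F={5}): 0:2→1,t→2 1:2→1,t→3 2:2→1,t→4 3:2→5,t→3 4:2→6,t→4 5:2→5,t→5 6:2→6,t→5 (ε-aug+det+¬).
'2t2': run [12, 8, 3, 1] end={s10} — reject; 3/3 single-dels accept.
'tt2t': run [12, 10, 7, 4, 2] end={s10,s6} rej; 4/4 del acc.
2 minimals (antichain).

A = [2t2, tt2t].


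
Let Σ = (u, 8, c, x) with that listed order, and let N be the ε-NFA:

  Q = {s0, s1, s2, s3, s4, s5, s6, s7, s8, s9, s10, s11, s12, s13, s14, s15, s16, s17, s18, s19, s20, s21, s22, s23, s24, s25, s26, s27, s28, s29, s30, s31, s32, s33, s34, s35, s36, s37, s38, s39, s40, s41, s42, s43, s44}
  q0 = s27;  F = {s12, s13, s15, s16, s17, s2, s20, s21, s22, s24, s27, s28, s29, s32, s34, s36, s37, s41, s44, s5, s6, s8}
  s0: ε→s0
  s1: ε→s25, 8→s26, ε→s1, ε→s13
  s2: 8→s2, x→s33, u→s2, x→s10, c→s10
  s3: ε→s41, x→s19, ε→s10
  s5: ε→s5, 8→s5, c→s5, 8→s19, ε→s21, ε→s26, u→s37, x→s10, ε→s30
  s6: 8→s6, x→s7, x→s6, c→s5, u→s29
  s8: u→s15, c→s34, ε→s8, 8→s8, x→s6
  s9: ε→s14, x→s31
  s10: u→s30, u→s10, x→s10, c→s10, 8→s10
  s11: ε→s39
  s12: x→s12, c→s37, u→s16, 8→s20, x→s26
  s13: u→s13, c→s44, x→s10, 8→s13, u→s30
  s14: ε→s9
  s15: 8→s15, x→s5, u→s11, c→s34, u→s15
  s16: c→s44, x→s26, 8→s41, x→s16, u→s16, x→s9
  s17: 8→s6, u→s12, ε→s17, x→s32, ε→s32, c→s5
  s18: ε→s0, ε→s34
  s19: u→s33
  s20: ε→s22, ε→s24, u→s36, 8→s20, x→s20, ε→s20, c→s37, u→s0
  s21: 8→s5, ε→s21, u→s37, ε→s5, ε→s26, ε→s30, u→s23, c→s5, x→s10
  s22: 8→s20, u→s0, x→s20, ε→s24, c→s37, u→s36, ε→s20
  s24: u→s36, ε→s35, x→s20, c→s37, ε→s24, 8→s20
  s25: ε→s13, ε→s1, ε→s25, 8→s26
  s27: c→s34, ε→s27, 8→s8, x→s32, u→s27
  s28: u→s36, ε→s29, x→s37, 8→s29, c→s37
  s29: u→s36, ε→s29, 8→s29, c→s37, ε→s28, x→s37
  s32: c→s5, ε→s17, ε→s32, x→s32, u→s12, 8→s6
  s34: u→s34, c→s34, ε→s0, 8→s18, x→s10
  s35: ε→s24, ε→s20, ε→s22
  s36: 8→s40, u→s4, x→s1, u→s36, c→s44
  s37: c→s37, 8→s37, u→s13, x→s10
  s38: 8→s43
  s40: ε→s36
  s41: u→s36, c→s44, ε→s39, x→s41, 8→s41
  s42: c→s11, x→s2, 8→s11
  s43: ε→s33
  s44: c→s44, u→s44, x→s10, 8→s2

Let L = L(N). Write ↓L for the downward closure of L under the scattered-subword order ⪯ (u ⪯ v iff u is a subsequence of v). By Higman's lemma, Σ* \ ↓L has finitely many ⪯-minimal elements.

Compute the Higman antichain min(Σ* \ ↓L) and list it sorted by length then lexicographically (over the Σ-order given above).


|Q|=45, |F|=22, |δ|=159 (45 ε).
min D↑ (18 st, q0=0, F={6}): 0:u→0,8→1,c→2,x→3 1:u→4,8→1,c→2,x→5 2:u→2,8→2,c→2,x→6 3:u→7,8→5,c→8,x→3 4:u→4,8→4,c→2,x→8 5:u→9,8→5,c→8,x→5 6:u→6,8→6,c→6,x→6 7:u→10,8→11,c→12,x→7 8:u→12,8→8,c→8,x→6 9:u→13,8→9,c→12,x→12 10:u→10,8→14,c→15,x→10 11:u→13,8→11,c→12,x→11 12:u→16,8→12,c→12,x→6 13:u→13,8→13,c→15,x→16 14:u→13,8→14,c→15,x→14 15:u→15,8→17,c→15,x→6 16:u→16,8→16,c→15,x→6 17:u→17,8→17,c→6,x→6 [Hopcroft].
'cx': |S_i|=[41, 15, 3] end={s10,s30,s33} — reject; 2/2 del acc.
'8uxx': run [41, 33, 25, 14, 3] end={s10,s30,s33} ∉↓L; 4/4 single-dels accept.
'xuuc8c': run [41, 35, 28, 19, 5, 4, 2] end={s10,s30} — reject; 6/6 single-dels accept.
3 words, ⪯-incomp.

Antichain: [cx, 8uxx, xuuc8c].


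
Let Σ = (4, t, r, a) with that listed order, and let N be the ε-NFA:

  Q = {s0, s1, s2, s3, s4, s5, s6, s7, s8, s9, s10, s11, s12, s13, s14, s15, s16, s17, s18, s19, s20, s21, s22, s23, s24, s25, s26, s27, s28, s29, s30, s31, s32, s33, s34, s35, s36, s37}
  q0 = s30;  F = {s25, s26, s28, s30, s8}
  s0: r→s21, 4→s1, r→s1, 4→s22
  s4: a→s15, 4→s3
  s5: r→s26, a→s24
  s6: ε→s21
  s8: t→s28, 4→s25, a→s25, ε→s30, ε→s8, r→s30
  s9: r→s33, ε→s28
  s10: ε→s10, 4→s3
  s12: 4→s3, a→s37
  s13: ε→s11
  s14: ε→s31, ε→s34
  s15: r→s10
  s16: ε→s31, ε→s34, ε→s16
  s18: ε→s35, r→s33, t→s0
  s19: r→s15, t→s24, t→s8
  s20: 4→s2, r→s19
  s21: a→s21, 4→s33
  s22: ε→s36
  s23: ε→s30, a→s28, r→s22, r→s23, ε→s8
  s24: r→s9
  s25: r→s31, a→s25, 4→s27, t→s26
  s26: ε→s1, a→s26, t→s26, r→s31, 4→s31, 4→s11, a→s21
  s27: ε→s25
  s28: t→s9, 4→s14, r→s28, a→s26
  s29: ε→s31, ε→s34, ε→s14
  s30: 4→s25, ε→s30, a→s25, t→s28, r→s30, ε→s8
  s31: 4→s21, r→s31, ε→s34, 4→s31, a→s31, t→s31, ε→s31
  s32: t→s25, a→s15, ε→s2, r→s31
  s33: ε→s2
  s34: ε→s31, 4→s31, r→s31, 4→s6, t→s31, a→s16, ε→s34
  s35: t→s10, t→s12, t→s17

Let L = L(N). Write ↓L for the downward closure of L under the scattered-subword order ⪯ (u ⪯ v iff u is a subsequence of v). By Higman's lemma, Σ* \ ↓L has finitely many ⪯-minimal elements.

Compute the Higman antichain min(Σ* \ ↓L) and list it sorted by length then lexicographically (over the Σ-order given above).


A = [4r, t4, ar].

|Q|=38, |F|=5, |δ|=92 (28 ε).
min D↑ (5 st, q0=0, F={4}): 0:4→1,t→2,r→0,a→1 1:4→1,t→3,r→4,a→1 2:4→4,t→2,r→2,a→3 3:4→4,t→3,r→4,a→3 4:4→4,t→4,r→4,a→4 (ε-aug+det+¬).
'4r': run [17, 13, 7] end={s16,s2,s21,s31,s33,s34,s6} — reject; 2/2 deletions ∈↓L.
't4': run [17, 13, 9] end={s11,s14,s16,s2,s21,s31,s33,s34,s6} ∉↓L; 2/2 del acc.
'ar': N↓-sim [17, 12, 7] end={s16,s2,s21,s31,s33,s34,s6} — reject; 2/2 deletions ∈↓L.
3 words, ⪯-incomp.


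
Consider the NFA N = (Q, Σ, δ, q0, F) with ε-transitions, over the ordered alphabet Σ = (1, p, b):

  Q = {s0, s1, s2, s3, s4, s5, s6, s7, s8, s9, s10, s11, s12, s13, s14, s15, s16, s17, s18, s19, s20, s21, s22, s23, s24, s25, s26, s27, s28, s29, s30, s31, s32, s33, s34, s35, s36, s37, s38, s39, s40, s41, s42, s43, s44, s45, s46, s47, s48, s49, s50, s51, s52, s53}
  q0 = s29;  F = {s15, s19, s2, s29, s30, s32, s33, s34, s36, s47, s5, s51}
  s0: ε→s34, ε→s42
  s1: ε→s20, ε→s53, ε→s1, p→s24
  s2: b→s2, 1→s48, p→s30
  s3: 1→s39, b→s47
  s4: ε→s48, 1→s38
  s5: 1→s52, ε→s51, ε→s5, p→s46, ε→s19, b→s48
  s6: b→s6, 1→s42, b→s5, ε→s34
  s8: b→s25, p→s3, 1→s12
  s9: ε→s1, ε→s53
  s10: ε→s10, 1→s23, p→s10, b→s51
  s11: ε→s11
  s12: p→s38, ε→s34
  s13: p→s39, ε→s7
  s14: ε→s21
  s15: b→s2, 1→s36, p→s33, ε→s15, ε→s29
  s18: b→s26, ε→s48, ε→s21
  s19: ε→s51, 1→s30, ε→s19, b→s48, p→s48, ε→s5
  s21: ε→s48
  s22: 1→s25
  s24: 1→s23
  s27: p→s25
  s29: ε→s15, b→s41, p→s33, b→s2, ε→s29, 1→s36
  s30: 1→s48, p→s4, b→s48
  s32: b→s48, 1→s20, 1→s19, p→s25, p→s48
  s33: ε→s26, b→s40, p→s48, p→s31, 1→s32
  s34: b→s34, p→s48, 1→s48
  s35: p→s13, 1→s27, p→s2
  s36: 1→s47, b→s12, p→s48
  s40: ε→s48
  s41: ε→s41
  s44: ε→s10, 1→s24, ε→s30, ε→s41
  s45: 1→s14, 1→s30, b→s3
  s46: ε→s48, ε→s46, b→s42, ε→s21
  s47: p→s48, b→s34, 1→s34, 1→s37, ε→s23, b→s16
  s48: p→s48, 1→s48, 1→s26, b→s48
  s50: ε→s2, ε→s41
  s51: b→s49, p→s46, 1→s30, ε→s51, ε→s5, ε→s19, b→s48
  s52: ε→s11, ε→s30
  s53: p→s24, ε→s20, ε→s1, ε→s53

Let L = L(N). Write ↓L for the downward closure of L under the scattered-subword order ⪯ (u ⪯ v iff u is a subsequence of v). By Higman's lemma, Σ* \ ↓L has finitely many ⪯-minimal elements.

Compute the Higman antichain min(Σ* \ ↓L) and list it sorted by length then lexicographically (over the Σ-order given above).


|Q|=54, |F|=12, |δ|=122 (47 ε).
min D↑ (10 st, q0=0, F={5}): 0:1→1,p→2,b→3 1:1→4,p→5,b→6 2:1→7,p→5,b→5 3:1→5,p→8,b→3 4:1→6,p→5,b→6 5:1→5,p→5,b→5 6:1→5,p→5,b→6 7:1→9,p→5,b→5 8:1→5,p→5,b→5 9:1→8,p→5,b→5 [Hopcroft].
'1p': run [31, 24, 8] end={s21,s25,s26,s38,s4,s42,s46,s48} rej; 2/2 del acc.
'pp': N↓-sim [31, 20, 9] end={s21,s25,s26,s31,s38,s4,s42,s46,s48} ∉↓L; 2/2 del acc.
'pb': N↓-sim [31, 20, 5] end={s26,s40,s42,s48,s49} ∉↓L; 2/2 deletions ∈↓L.
'b1': |S_i|=[31, 13, 3] end={s26,s38,s48} — reject; 2/2 single-dels accept.
'1111': run [31, 24, 20, 9, 3] end={s26,s38,s48} — reject; 4/4 del acc.
5 obstructions.

A = [1p, pp, pb, b1, 1111].


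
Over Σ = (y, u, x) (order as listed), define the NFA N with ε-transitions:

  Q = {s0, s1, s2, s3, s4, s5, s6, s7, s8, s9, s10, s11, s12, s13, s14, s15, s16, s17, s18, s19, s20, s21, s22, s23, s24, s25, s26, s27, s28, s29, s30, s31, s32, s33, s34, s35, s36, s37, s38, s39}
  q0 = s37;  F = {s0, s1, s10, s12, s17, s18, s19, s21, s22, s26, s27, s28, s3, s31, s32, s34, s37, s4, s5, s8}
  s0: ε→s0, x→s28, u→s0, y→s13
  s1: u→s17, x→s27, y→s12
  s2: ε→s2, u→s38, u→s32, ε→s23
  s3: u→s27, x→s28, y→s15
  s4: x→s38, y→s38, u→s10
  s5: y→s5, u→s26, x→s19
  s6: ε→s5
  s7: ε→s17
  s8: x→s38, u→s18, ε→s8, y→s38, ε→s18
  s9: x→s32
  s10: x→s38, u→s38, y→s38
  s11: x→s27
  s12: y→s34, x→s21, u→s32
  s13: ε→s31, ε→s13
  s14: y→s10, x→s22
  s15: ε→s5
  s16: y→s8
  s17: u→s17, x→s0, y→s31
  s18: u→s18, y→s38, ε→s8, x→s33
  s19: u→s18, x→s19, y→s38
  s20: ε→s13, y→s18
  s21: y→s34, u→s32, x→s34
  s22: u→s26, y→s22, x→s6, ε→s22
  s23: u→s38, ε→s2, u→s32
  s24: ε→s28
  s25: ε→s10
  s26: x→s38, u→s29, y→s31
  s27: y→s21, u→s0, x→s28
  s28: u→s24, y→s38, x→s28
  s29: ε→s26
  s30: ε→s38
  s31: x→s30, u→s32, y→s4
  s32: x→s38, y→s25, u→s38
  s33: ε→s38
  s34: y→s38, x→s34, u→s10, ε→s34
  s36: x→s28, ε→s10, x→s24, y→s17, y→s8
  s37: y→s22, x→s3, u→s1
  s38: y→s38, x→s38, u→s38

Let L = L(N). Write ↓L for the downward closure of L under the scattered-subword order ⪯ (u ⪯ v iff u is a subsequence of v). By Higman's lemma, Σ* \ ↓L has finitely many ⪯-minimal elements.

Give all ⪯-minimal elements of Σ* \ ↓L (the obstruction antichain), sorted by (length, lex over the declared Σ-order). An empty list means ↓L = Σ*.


A = [yux, xxy, uyyy, uyuu, uuyx].

|Q|=40, |F|=20, |δ|=98 (21 ε).
min D↑ (20 st, q0=0, F={11}): 0:y→1,u→2,x→3 1:y→1,u→4,x→5 2:y→6,u→7,x→8 3:y→5,u→8,x→9 4:y→10,u→4,x→11 5:y→5,u→4,x→12 6:y→13,u→14,x→15 7:y→10,u→7,x→16 8:y→15,u→16,x→9 9:y→11,u→9,x→9 10:y→17,u→14,x→11 11:y→11,u→11,x→11 12:y→11,u→18,x→12 13:y→11,u→19,x→13 14:y→19,u→11,x→11 15:y→13,u→14,x→13 16:y→10,u→16,x→9 17:y→11,u→19,x→11 18:y→11,u→18,x→11 19:y→11,u→11,x→11 [Hopcroft].
'yux': |S_i|=[29, 21, 12, 3] end={s30,s33,s38} ∉↓L; 3/3 deletions ∈↓L.
'xxy': |S_i|=[29, 24, 10, 1] end={s38} — reject; 3/3 single-dels accept.
'uyyy': N↓-sim [29, 22, 11, 5, 1] end={s38} — reject; 4/4 deletions ∈↓L.
'uyuu': N↓-sim [29, 22, 11, 4, 1] end={s38} ∉↓L; 4/4 deletions ∈↓L.
'uuyx': run [29, 22, 17, 8, 2] end={s30,s38} — reject; 4/4 deletions ∈↓L.
5 minimals (antichain).


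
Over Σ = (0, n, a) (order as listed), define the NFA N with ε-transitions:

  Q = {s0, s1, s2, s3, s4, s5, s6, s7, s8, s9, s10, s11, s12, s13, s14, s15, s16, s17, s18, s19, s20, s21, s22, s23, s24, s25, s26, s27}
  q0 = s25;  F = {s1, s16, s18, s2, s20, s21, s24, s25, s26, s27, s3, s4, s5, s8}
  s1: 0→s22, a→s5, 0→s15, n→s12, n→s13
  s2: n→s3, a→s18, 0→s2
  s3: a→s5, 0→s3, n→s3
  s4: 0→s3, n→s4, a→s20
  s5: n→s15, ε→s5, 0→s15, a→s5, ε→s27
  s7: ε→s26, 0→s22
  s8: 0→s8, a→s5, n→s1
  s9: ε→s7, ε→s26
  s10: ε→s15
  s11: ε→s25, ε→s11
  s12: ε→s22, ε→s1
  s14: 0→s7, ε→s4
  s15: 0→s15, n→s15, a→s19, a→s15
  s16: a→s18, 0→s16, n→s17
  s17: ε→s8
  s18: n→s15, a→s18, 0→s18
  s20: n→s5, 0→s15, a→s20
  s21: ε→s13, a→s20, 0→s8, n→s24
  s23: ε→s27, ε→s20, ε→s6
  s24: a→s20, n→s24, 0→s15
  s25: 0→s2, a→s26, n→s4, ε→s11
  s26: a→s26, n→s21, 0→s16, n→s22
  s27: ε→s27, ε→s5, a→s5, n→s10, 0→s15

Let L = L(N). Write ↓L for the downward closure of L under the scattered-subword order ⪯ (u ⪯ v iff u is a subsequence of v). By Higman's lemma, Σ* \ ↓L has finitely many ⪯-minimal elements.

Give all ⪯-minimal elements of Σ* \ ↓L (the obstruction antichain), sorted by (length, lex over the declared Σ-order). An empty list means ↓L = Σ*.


|Q|=28, |F|=14, |δ|=70 (19 ε).
min D↑ (14 st, q0=0, F={10}): 0:0→1,n→2,a→3 1:0→1,n→4,a→5 2:0→4,n→2,a→6 3:0→7,n→8,a→3 4:0→4,n→4,a→9 5:0→5,n→10,a→5 6:0→10,n→9,a→6 7:0→7,n→11,a→5 8:0→11,n→12,a→6 9:0→10,n→10,a→9 10:0→10,n→10,a→10 11:0→11,n→13,a→9 12:0→10,n→12,a→6 13:0→10,n→13,a→9 (ε-aug+det+¬).
'0an': |S_i|=[22, 15, 6, 3] end={s10,s15,s19} ∉↓L; 3/3 deletions ∈↓L.
'na0': N↓-sim [22, 16, 6, 2] end={s15,s19} ∉↓L; 3/3 deletions ∈↓L.
'nann': N↓-sim [22, 16, 6, 5, 3] end={s10,s15,s19} ∉↓L; 4/4 single-dels accept.
'ann0': run [22, 17, 14, 11, 3] end={s15,s19,s22} rej; 4/4 single-dels accept.
4 words, ⪯-incomp.

min(Σ*\↓L) = [0an, na0, nann, ann0].


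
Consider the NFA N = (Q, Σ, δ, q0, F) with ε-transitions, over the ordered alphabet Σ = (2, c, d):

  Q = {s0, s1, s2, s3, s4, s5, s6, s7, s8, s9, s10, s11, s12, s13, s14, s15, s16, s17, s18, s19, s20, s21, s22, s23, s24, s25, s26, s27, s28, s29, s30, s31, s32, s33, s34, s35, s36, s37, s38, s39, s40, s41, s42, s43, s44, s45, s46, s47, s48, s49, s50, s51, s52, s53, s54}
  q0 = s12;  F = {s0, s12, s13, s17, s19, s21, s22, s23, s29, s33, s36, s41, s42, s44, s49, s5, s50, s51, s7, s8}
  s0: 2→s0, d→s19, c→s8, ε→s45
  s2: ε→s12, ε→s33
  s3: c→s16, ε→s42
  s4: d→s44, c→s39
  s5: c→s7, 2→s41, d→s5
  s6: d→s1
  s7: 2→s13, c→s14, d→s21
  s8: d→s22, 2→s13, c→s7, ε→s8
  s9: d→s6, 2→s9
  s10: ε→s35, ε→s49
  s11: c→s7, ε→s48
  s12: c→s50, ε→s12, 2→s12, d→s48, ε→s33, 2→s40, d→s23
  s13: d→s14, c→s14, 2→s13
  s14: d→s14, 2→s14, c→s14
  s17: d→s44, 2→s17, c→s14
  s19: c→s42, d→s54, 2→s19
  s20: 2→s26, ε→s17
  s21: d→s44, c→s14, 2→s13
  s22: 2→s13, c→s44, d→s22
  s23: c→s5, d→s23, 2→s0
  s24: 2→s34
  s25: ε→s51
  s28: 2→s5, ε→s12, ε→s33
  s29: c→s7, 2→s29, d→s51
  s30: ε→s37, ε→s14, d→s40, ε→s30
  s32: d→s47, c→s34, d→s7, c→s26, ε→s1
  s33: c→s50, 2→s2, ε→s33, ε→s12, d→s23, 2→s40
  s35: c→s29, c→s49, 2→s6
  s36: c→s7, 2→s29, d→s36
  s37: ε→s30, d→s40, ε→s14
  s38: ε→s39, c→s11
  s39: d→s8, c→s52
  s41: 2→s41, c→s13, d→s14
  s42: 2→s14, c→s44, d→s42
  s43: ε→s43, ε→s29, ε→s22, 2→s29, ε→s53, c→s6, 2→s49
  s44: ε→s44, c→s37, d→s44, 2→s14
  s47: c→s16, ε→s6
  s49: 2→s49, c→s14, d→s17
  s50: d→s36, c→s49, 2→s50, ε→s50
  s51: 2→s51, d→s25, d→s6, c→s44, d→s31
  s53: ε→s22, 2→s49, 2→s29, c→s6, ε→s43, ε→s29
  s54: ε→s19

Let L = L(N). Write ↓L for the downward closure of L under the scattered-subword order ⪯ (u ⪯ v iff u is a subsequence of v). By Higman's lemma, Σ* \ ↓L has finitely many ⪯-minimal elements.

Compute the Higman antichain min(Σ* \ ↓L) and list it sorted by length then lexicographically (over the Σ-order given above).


|Q|=55, |F|=20, |δ|=131 (34 ε).
min D↑ (20 st, q0=0, F={7}): 0:2→0,c→1,d→2 1:2→1,c→3,d→4 2:2→5,c→6,d→2 3:2→3,c→7,d→8 4:2→9,c→10,d→4 5:2→5,c→11,d→12 6:2→13,c→10,d→6 7:2→7,c→7,d→7 8:2→8,c→7,d→14 9:2→9,c→10,d→15 10:2→16,c→7,d→17 11:2→16,c→10,d→18 12:2→12,c→19,d→12 13:2→13,c→16,d→7 14:2→7,c→7,d→14 15:2→15,c→14,d→15 16:2→16,c→7,d→7 17:2→16,c→7,d→14 18:2→16,c→14,d→18 19:2→7,c→14,d→19.
'ccc': N↓-sim [32, 23, 10, 4] end={s14,s30,s37,s40} ∉↓L; 3/3 deletions ∈↓L.
'dc2d': N↓-sim [32, 27, 13, 3, 1] end={s14} ∉↓L; 4/4 single-dels accept.
'ccdd2': run [32, 23, 10, 8, 5, 1] end={s14} — reject; 5/5 deletions ∈↓L.
'd2c2c': N↓-sim [32, 27, 23, 11, 2, 1] end={s14} rej; 5/5 del acc.
'd2dc2': run [32, 27, 23, 16, 6, 1] end={s14} ∉↓L; 5/5 single-dels accept.
5 obstructions.

Antichain: [ccc, dc2d, ccdd2, d2c2c, d2dc2].


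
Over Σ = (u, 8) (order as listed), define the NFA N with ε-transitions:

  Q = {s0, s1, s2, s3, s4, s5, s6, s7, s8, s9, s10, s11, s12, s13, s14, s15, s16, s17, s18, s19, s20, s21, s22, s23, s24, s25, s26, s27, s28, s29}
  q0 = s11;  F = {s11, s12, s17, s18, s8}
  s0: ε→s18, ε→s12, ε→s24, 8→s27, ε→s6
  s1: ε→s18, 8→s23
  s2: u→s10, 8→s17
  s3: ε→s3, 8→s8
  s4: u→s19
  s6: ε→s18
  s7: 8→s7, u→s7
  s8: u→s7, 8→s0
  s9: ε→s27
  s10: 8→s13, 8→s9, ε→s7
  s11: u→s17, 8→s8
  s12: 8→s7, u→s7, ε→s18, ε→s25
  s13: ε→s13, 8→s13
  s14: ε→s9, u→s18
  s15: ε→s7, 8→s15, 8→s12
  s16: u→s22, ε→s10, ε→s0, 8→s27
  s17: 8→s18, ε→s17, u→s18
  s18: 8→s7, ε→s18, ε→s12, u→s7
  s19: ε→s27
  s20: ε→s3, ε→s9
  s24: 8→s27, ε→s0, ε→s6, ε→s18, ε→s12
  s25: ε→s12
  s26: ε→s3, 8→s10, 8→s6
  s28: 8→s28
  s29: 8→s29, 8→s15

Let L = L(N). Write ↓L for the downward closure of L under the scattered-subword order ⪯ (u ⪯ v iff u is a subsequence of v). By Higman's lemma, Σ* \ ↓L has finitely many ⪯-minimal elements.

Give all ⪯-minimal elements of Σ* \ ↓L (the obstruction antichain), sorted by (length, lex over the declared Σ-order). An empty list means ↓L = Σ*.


|Q|=30, |F|=5, |δ|=60 (28 ε).
min D↑ (5 st, q0=0, F={4}): 0:u→1,8→2 1:u→3,8→3 2:u→4,8→3 3:u→4,8→4 4:u→4,8→4 (ε-aug+det+¬).
'8u': run [11, 9, 1] end={s7} rej; 2/2 single-dels accept.
'uuu': run [11, 5, 4, 1] end={s7} — reject; 3/3 single-dels accept.
'uu8': run [11, 5, 4, 1] end={s7} ∉↓L; 3/3 deletions ∈↓L.
'u88': |S_i|=[11, 5, 4, 1] end={s7} rej; 3/3 del acc.
'888': N↓-sim [11, 9, 8, 2] end={s27,s7} — reject; 3/3 deletions ∈↓L.
5 obstructions.

A = [8u, uuu, uu8, u88, 888].


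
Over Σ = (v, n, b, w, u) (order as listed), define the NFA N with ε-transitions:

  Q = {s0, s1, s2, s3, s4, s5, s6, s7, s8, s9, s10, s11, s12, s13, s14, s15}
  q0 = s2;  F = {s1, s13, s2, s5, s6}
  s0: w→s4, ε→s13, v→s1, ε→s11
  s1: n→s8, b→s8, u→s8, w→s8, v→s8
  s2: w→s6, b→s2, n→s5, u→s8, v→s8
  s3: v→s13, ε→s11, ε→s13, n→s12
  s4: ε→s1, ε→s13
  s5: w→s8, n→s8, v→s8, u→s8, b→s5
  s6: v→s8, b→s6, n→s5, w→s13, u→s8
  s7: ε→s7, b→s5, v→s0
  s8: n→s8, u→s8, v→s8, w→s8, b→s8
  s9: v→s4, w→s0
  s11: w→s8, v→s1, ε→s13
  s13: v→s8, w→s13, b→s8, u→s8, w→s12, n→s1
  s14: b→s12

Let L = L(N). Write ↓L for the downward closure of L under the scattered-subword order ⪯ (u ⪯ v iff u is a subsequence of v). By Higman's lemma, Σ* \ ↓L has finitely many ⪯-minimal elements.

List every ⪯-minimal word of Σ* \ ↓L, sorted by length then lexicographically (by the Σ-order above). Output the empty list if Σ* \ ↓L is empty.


|Q|=16, |F|=5, |δ|=50 (8 ε).
min D↑ (6 st, q0=0, F={1}): 0:v→1,n→2,b→0,w→3,u→1 1:v→1,n→1,b→1,w→1,u→1 2:v→1,n→1,b→2,w→1,u→1 3:v→1,n→2,b→3,w→4,u→1 4:v→1,n→5,b→1,w→4,u→1 5:v→1,n→1,b→1,w→1,u→1 (ε-aug+det+¬).
'v': |S_i|=[7, 1] end={s8} — reject; 1/1 del acc.
'u': |S_i|=[7, 1] end={s8} — reject; 1/1 single-dels accept.
'nn': run [7, 3, 1] end={s8} rej; 2/2 del acc.
'nw': N↓-sim [7, 3, 1] end={s8} ∉↓L; 2/2 deletions ∈↓L.
'wwb': run [7, 6, 4, 1] end={s8} ∉↓L; 3/3 single-dels accept.
5 words, ⪯-incomp.

min(Σ*\↓L) = [v, u, nn, nw, wwb].


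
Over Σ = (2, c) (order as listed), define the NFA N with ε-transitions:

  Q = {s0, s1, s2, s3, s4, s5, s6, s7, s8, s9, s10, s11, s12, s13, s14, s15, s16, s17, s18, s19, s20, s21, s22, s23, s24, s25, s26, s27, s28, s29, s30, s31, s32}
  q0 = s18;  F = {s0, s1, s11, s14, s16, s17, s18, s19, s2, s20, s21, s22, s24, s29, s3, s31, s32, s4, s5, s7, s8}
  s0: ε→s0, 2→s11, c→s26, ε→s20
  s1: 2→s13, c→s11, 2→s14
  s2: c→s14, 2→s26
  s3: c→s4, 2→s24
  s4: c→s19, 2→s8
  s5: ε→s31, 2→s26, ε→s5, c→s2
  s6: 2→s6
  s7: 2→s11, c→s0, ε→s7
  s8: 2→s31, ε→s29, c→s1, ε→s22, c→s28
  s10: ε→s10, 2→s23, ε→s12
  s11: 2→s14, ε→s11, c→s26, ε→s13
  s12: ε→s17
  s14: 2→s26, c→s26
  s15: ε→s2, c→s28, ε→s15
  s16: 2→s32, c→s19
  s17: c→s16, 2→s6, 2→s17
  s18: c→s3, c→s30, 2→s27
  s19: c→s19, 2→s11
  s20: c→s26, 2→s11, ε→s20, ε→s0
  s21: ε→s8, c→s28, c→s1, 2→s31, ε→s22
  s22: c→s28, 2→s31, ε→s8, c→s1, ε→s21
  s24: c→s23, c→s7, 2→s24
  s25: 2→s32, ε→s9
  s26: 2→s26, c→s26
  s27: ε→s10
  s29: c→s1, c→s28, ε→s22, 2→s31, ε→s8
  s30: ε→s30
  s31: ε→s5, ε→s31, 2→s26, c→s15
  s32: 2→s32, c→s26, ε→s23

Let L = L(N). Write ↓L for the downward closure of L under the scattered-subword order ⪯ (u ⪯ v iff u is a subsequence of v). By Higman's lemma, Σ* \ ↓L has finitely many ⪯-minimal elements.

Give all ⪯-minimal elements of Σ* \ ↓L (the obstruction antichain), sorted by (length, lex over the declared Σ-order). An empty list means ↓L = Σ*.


Antichain: [2c2c, c2ccc, cc222, ccc2c].

|Q|=33, |F|=21, |δ|=84 (28 ε).
min D↑ (17 st, q0=0, F={10}): 0:2→1,c→2 1:2→1,c→3 2:2→4,c→5 3:2→6,c→7 4:2→4,c→8 5:2→9,c→7 6:2→6,c→10 7:2→11,c→7 8:2→11,c→12 9:2→13,c→14 10:2→10,c→10 11:2→15,c→10 12:2→11,c→10 13:2→10,c→16 14:2→15,c→11 15:2→10,c→10 16:2→10,c→15 (ε-aug+det+¬).
'2c2c': |S_i|=[31, 27, 15, 6, 1] end={s26} rej; 4/4 single-dels accept.
'c2ccc': |S_i|=[31, 25, 20, 12, 7, 1] end={s26} rej; 5/5 deletions ∈↓L.
'cc222': N↓-sim [31, 25, 20, 14, 8, 1] end={s26} ∉↓L; 5/5 del acc.
'ccc2c': run [31, 25, 20, 11, 4, 1] end={s26} ∉↓L; 5/5 deletions ∈↓L.
4 words, ⪯-incomp.


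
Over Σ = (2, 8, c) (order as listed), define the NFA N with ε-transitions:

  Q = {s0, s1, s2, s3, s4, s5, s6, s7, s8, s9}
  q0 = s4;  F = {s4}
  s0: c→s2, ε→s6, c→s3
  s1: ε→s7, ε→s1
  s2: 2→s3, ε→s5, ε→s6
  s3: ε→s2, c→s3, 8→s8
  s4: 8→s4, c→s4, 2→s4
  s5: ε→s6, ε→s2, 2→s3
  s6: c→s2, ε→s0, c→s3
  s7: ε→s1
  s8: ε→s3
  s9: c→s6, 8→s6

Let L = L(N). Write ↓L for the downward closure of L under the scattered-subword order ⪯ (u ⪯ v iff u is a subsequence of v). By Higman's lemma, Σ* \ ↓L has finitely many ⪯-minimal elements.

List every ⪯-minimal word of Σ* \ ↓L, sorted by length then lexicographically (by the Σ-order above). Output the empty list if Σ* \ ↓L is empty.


|Q|=10, |F|=1, |δ|=24 (11 ε).
min D↑ (1 st, q0=0, F={}): 0:2→0,8→0,c→0 [Hopcroft].
L(D↑) = ∅; no obstructions.

A = [].


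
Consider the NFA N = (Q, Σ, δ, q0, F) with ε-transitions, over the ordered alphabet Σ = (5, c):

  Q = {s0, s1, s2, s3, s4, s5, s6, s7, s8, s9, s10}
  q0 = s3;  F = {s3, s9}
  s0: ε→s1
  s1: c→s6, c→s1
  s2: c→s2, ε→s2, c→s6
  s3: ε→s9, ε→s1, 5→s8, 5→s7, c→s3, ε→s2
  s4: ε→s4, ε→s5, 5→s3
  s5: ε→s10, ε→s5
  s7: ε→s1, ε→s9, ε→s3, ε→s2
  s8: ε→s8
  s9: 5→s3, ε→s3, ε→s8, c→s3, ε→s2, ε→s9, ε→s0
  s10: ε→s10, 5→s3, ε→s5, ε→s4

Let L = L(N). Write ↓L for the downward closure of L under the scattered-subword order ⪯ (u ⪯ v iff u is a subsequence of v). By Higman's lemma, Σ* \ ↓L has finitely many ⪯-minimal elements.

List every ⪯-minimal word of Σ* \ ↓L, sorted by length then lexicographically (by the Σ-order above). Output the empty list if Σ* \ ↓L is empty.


|Q|=11, |F|=2, |δ|=33 (22 ε).
min D↑ (1 st, q0=0, F={}): 0:5→0,c→0.
L(D↑) = ∅; no obstructions.

A = [].


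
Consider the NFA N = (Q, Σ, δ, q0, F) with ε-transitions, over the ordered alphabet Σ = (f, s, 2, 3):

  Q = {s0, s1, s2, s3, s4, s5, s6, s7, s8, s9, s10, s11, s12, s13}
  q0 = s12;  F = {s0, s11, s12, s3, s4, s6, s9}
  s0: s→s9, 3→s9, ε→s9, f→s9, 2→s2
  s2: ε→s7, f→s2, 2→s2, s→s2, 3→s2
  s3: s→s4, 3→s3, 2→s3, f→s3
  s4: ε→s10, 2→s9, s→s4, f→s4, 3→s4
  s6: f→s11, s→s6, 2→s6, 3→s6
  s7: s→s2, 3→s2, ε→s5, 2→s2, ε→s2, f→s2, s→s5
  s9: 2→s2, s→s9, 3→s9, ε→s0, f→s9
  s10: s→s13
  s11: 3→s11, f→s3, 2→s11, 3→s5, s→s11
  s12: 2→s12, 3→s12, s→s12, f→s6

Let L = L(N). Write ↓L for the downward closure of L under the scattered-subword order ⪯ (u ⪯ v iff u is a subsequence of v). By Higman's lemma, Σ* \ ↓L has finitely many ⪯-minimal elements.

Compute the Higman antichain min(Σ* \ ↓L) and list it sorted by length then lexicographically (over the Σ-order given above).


|Q|=14, |F|=7, |δ|=45 (6 ε).
min D↑ (7 st, q0=0, F={6}): 0:f→1,s→0,2→0,3→0 1:f→2,s→1,2→1,3→1 2:f→3,s→2,2→2,3→2 3:f→3,s→4,2→3,3→3 4:f→4,s→4,2→5,3→4 5:f→5,s→5,2→6,3→5 6:f→6,s→6,2→6,3→6.
'fffs22': run [12, 11, 10, 9, 8, 5, 3] end={s2,s5,s7} — reject; 6/6 del acc.
1 obstructions.

min(Σ*\↓L) = [fffs22].


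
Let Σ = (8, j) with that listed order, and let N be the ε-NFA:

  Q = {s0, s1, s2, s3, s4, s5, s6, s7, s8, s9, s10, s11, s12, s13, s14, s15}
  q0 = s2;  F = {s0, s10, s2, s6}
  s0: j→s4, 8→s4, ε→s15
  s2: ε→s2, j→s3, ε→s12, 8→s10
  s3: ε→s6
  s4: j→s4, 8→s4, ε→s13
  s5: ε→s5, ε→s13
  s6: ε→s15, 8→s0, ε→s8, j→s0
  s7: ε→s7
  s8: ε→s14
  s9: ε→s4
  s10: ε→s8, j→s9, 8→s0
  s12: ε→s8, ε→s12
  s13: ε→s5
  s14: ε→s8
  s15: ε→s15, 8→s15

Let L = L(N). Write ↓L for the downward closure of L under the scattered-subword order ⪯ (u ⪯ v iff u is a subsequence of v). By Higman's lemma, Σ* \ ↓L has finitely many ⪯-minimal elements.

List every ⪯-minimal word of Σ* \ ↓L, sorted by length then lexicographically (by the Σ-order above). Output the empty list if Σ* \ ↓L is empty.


A = [8j, 888, j88, jj8, jjj].

|Q|=16, |F|=4, |δ|=29 (18 ε).
min D↑ (5 st, q0=0, F={4}): 0:8→1,j→2 1:8→3,j→4 2:8→3,j→3 3:8→4,j→4 4:8→4,j→4.
'8j': run [13, 9, 4] end={s13,s4,s5,s9} ∉↓L; 2/2 single-dels accept.
'888': run [13, 9, 5, 4] end={s13,s15,s4,s5} — reject; 3/3 single-dels accept.
'j88': |S_i|=[13, 10, 5, 4] end={s13,s15,s4,s5} — reject; 3/3 single-dels accept.
'jj8': N↓-sim [13, 10, 5, 4] end={s13,s15,s4,s5} ∉↓L; 3/3 single-dels accept.
'jjj': run [13, 10, 5, 3] end={s13,s4,s5} — reject; 3/3 deletions ∈↓L.
5 words, ⪯-incomp.


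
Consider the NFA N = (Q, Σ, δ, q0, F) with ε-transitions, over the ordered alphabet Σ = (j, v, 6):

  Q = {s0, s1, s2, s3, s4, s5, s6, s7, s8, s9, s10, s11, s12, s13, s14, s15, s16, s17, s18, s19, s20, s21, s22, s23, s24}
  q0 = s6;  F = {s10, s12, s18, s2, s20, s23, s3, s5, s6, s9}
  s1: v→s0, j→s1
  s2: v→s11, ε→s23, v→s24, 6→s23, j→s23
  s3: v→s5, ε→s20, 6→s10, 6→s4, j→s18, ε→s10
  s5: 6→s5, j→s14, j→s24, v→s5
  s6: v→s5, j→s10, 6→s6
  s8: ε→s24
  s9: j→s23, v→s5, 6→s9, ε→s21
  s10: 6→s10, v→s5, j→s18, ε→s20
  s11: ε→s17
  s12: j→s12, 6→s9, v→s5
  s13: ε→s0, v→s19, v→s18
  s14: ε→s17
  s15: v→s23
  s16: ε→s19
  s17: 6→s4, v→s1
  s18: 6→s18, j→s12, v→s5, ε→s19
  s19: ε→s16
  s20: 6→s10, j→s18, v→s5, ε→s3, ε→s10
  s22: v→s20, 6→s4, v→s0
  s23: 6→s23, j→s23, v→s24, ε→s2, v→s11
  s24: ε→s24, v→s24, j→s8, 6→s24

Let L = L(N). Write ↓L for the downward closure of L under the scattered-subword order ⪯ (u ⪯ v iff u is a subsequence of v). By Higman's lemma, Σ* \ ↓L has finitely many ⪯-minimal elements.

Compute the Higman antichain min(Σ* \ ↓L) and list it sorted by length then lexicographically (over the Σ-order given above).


|Q|=25, |F|=10, |δ|=63 (16 ε).
min D↑ (8 st, q0=0, F={4}): 0:j→1,v→2,6→0 1:j→3,v→2,6→1 2:j→4,v→2,6→2 3:j→5,v→2,6→3 4:j→4,v→4,6→4 5:j→5,v→2,6→6 6:j→7,v→2,6→6 7:j→7,v→4,6→7 (ε-aug+det+¬).
'vj': run [21, 9, 7] end={s0,s1,s14,s17,s24,s4,s8} — reject; 2/2 deletions ∈↓L.
'jjj6jv': N↓-sim [21, 20, 17, 14, 13, 10, 7] end={s0,s1,s11,s17,s24,s4,s8} ∉↓L; 6/6 single-dels accept.
2 minimals (antichain).

Antichain: [vj, jjj6jv].


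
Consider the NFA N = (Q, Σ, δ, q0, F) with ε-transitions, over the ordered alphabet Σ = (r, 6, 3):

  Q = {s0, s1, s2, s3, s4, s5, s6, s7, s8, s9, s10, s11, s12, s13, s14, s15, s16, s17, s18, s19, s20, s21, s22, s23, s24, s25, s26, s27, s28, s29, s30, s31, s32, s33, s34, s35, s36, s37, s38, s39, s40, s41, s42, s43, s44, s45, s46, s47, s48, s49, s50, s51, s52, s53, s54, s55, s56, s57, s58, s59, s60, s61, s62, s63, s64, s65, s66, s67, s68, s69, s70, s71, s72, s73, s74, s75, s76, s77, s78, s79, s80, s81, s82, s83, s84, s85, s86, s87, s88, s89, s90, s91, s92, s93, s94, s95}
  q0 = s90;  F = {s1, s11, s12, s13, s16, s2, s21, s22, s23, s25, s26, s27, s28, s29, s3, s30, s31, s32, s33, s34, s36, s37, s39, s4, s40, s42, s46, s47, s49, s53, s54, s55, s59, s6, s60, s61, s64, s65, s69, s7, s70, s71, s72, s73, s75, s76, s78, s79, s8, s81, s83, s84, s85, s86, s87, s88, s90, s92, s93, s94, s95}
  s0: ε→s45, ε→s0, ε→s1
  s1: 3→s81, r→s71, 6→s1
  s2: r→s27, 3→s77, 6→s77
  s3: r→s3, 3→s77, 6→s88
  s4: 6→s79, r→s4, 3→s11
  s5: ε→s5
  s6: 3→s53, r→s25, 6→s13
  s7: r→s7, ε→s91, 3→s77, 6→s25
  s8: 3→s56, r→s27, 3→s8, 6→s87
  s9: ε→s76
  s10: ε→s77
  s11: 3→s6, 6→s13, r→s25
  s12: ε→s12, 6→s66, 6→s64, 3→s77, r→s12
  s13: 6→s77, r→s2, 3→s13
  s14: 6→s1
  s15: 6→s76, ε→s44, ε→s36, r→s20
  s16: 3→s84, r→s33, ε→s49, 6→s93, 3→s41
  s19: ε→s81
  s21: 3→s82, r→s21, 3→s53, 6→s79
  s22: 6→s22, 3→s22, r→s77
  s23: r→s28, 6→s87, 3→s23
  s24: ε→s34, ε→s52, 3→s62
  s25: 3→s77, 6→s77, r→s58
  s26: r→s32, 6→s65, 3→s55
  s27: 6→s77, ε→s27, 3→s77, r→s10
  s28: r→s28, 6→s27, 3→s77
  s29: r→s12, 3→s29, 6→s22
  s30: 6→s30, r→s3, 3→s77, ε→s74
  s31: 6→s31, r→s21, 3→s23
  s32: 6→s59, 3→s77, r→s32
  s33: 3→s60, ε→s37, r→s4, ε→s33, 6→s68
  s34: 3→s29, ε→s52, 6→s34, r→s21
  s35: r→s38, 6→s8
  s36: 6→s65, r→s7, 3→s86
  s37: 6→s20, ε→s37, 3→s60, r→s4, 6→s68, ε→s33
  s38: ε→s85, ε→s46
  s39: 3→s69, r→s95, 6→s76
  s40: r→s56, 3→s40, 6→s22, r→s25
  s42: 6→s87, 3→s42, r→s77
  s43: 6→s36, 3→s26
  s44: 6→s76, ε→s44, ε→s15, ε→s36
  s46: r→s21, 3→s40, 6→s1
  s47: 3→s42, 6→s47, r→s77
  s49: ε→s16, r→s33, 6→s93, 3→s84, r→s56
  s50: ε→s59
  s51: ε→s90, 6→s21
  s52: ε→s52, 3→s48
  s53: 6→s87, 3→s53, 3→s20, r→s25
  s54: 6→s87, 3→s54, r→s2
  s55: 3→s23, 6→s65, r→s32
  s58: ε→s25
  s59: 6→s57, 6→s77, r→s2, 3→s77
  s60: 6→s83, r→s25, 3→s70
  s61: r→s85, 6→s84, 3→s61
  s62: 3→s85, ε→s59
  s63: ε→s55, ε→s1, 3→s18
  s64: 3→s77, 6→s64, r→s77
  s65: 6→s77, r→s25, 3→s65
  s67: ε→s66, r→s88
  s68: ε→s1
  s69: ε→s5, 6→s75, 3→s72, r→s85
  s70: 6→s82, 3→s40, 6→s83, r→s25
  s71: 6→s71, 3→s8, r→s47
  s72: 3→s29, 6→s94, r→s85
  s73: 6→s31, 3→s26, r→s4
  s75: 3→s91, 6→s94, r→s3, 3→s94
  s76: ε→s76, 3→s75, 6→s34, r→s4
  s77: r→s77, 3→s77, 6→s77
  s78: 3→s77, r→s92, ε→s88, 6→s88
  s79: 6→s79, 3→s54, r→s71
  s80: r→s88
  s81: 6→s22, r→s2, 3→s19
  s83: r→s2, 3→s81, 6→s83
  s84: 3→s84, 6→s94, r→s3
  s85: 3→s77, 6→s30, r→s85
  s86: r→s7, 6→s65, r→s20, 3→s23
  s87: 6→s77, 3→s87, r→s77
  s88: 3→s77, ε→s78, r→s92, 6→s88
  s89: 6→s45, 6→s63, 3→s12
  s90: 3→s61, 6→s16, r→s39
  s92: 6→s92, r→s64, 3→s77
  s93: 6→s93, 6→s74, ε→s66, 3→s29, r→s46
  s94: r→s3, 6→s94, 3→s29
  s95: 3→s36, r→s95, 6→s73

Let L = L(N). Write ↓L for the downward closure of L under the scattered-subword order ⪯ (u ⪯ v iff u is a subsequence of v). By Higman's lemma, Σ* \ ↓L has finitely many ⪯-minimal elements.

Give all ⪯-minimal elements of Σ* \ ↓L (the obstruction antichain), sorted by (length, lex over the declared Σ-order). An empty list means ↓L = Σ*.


Antichain: [3r3, rr366, 6r3r6, 6636r, r3336r, 6r6rrr].

|Q|=96, |F|=61, |δ|=258 (41 ε).
min D↑ (59 st, q0=0, F={24}): 0:r→1,6→2,3→3 1:r→4,6→5,3→6 2:r→7,6→8,3→9 3:r→10,6→9,3→3 4:r→4,6→11,3→12 5:r→13,6→14,3→15 6:r→10,6→15,3→16 7:r→13,6→17,3→18 8:r→19,6→8,3→20 9:r→21,6→22,3→9 10:r→10,6→23,3→24 11:r→13,6→25,3→26 12:r→27,6→28,3→29 13:r→13,6→30,3→31 14:r→32,6→14,3→20 15:r→21,6→22,3→22 16:r→10,6→22,3→20 17:r→33,6→17,3→34 18:r→35,6→36,3→37 19:r→32,6→17,3→38 20:r→39,6→40,3→20 21:r→21,6→41,3→24 22:r→21,6→22,3→20 23:r→21,6→23,3→24 24:r→24,6→24,3→24 25:r→32,6→25,3→42 26:r→43,6→28,3→44 27:r→27,6→35,3→24 28:r→35,6→24,3→28 29:r→27,6→28,3→42 30:r→33,6→30,3→45 31:r→35,6→46,3→47 32:r→32,6→30,3→48 33:r→49,6→33,3→50 34:r→51,6→40,3→34 35:r→35,6→24,3→24 36:r→51,6→36,3→34 37:r→35,6→36,3→38 38:r→35,6→40,3→38 39:r→39,6→52,3→24 40:r→24,6→40,3→40 41:r→53,6→41,3→24 42:r→54,6→55,3→42 43:r→43,6→56,3→24 44:r→43,6→28,3→42 45:r→51,6→55,3→45 46:r→51,6→24,3→46 47:r→35,6→46,3→48 48:r→35,6→55,3→48 49:r→24,6→49,3→57 50:r→58,6→55,3→50 51:r→58,6→24,3→24 52:r→24,6→52,3→24 53:r→52,6→53,3→24 54:r→54,6→58,3→24 55:r→24,6→24,3→55 56:r→51,6→24,3→24 57:r→24,6→55,3→57 58:r→24,6→24,3→24 (ε-aug+det+¬).
'3r3': |S_i|=[77, 56, 24, 1] end={s77} rej; 3/3 deletions ∈↓L.
'rr366': N↓-sim [77, 70, 47, 29, 11, 2] end={s57,s77} ∉↓L; 5/5 del acc.
'6r3r6': run [77, 66, 45, 24, 7, 1] end={s77} rej; 5/5 single-dels accept.
'6636r': run [77, 66, 48, 27, 7, 2] end={s10,s77} ∉↓L; 5/5 del acc.
'r3336r': run [77, 70, 53, 45, 25, 7, 2] end={s10,s77} ∉↓L; 6/6 deletions ∈↓L.
'6r6rrr': N↓-sim [77, 66, 45, 28, 12, 7, 2] end={s10,s77} rej; 6/6 single-dels accept.
6 minimals (antichain).
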